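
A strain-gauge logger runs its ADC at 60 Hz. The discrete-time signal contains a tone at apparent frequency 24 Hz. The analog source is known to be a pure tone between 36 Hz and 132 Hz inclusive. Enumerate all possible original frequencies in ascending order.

36 Hz, 84 Hz, 96 Hz

Frequencies that alias to 24 Hz are k·fs ± 24 Hz for integer k ≥ 0.
k=0: 24 Hz.
k=1: 36 Hz, 84 Hz.
k=2: 96 Hz, 144 Hz.
k=3: 156 Hz, 204 Hz.
Within [36 Hz, 132 Hz]: 36 Hz, 84 Hz, 96 Hz.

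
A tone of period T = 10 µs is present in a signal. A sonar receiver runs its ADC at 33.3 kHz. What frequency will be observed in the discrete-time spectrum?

0.1 kHz

T = 10 µs → f = 1/T = 100 kHz.
100 kHz mod fs = 0.1 kHz.
0.1 kHz ≤ fs/2 = 16.65 kHz, appears at 0.1 kHz.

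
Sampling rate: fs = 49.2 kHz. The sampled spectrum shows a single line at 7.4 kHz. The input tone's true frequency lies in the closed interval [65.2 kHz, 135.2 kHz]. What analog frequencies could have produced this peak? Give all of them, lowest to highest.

91 kHz, 105.8 kHz

Frequencies that alias to 7.4 kHz are k·fs ± 7.4 kHz for integer k ≥ 0.
k=0: 7.4 kHz.
k=1: 41.8 kHz, 56.6 kHz.
k=2: 91 kHz, 105.8 kHz.
k=3: 140.2 kHz, 155 kHz.
Within [65.2 kHz, 135.2 kHz]: 91 kHz, 105.8 kHz.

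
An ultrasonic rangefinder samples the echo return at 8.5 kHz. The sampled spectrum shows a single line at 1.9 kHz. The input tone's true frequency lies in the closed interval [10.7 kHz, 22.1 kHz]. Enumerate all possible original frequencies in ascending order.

15.1 kHz, 18.9 kHz

Frequencies that alias to 1.9 kHz are k·fs ± 1.9 kHz for integer k ≥ 0.
k=0: 1.9 kHz.
k=1: 6.6 kHz, 10.4 kHz.
k=2: 15.1 kHz, 18.9 kHz.
k=3: 23.6 kHz, 27.4 kHz.
Within [10.7 kHz, 22.1 kHz]: 15.1 kHz, 18.9 kHz.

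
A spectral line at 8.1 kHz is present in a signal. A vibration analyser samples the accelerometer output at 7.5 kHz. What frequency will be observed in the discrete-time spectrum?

8.1 kHz mod fs = 0.6 kHz.
0.6 kHz ≤ fs/2 = 3.75 kHz, appears at 0.6 kHz.

0.6 kHz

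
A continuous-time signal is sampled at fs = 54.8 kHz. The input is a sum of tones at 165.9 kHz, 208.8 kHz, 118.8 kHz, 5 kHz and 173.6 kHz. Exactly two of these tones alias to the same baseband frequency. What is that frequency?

fs/2 = 27.4 kHz.
165.9 kHz mod fs = 1.5 kHz.
1.5 kHz ≤ fs/2 = 27.4 kHz, appears at 1.5 kHz.
208.8 kHz mod fs = 44.4 kHz.
44.4 kHz > fs/2 = 27.4 kHz, folds to fs − 44.4 kHz = 10.4 kHz.
118.8 kHz mod fs = 9.2 kHz.
9.2 kHz ≤ fs/2 = 27.4 kHz, appears at 9.2 kHz.
5 kHz ≤ fs/2 = 27.4 kHz, passes unchanged.
173.6 kHz mod fs = 9.2 kHz.
9.2 kHz ≤ fs/2 = 27.4 kHz, appears at 9.2 kHz.
118.8 kHz and 173.6 kHz both map to 9.2 kHz.

9.2 kHz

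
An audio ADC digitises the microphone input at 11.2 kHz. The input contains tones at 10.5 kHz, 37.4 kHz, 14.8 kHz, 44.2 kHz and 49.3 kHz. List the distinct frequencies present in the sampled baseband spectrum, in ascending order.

fs/2 = 5.6 kHz.
10.5 kHz > fs/2 = 5.6 kHz, folds to fs − 10.5 kHz = 0.7 kHz.
37.4 kHz mod fs = 3.8 kHz.
3.8 kHz ≤ fs/2 = 5.6 kHz, appears at 3.8 kHz.
14.8 kHz mod fs = 3.6 kHz.
3.6 kHz ≤ fs/2 = 5.6 kHz, appears at 3.6 kHz.
44.2 kHz mod fs = 10.6 kHz.
10.6 kHz > fs/2 = 5.6 kHz, folds to fs − 10.6 kHz = 0.6 kHz.
49.3 kHz mod fs = 4.5 kHz.
4.5 kHz ≤ fs/2 = 5.6 kHz, appears at 4.5 kHz.
Distinct values: {0.6 kHz, 0.7 kHz, 3.6 kHz, 3.8 kHz, 4.5 kHz}.

0.6 kHz, 0.7 kHz, 3.6 kHz, 3.8 kHz, 4.5 kHz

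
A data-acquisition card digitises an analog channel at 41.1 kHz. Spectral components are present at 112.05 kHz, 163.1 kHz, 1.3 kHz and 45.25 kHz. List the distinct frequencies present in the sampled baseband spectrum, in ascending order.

fs/2 = 20.55 kHz.
112.05 kHz mod fs = 29.85 kHz.
29.85 kHz > fs/2 = 20.55 kHz, folds to fs − 29.85 kHz = 11.25 kHz.
163.1 kHz mod fs = 39.8 kHz.
39.8 kHz > fs/2 = 20.55 kHz, folds to fs − 39.8 kHz = 1.3 kHz.
1.3 kHz ≤ fs/2 = 20.55 kHz, passes unchanged.
45.25 kHz mod fs = 4.15 kHz.
4.15 kHz ≤ fs/2 = 20.55 kHz, appears at 4.15 kHz.
Distinct values: {1.3 kHz, 4.15 kHz, 11.25 kHz}.

1.3 kHz, 4.15 kHz, 11.25 kHz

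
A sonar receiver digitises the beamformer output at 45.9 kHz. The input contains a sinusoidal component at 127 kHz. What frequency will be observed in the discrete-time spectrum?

10.7 kHz

127 kHz mod fs = 35.2 kHz.
35.2 kHz > fs/2 = 22.95 kHz, folds to fs − 35.2 kHz = 10.7 kHz.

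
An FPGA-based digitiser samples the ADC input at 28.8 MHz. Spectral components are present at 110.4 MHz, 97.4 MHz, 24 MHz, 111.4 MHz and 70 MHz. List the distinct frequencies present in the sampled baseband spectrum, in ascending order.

3.8 MHz, 4.8 MHz, 11 MHz, 12.4 MHz

fs/2 = 14.4 MHz.
110.4 MHz mod fs = 24 MHz.
24 MHz > fs/2 = 14.4 MHz, folds to fs − 24 MHz = 4.8 MHz.
97.4 MHz mod fs = 11 MHz.
11 MHz ≤ fs/2 = 14.4 MHz, appears at 11 MHz.
24 MHz > fs/2 = 14.4 MHz, folds to fs − 24 MHz = 4.8 MHz.
111.4 MHz mod fs = 25 MHz.
25 MHz > fs/2 = 14.4 MHz, folds to fs − 25 MHz = 3.8 MHz.
70 MHz mod fs = 12.4 MHz.
12.4 MHz ≤ fs/2 = 14.4 MHz, appears at 12.4 MHz.
Distinct values: {3.8 MHz, 4.8 MHz, 11 MHz, 12.4 MHz}.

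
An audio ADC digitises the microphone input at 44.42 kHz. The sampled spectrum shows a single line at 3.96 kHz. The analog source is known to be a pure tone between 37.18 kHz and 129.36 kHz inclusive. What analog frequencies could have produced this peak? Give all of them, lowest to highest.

40.46 kHz, 48.38 kHz, 84.88 kHz, 92.8 kHz, 129.3 kHz

Frequencies that alias to 3.96 kHz are k·fs ± 3.96 kHz for integer k ≥ 0.
k=0: 3.96 kHz.
k=1: 40.46 kHz, 48.38 kHz.
k=2: 84.88 kHz, 92.8 kHz.
k=3: 129.3 kHz, 137.22 kHz.
k=4: 173.72 kHz, 181.64 kHz.
Within [37.18 kHz, 129.36 kHz]: 40.46 kHz, 48.38 kHz, 84.88 kHz, 92.8 kHz, 129.3 kHz.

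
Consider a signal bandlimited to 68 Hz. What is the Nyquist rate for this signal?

Nyquist rate = 2 × 68 Hz = 136 Hz.

136 Hz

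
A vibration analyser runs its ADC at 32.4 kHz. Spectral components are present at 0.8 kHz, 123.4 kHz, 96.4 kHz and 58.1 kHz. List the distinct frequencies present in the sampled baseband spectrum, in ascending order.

fs/2 = 16.2 kHz.
0.8 kHz ≤ fs/2 = 16.2 kHz, passes unchanged.
123.4 kHz mod fs = 26.2 kHz.
26.2 kHz > fs/2 = 16.2 kHz, folds to fs − 26.2 kHz = 6.2 kHz.
96.4 kHz mod fs = 31.6 kHz.
31.6 kHz > fs/2 = 16.2 kHz, folds to fs − 31.6 kHz = 0.8 kHz.
58.1 kHz mod fs = 25.7 kHz.
25.7 kHz > fs/2 = 16.2 kHz, folds to fs − 25.7 kHz = 6.7 kHz.
Distinct values: {0.8 kHz, 6.2 kHz, 6.7 kHz}.

0.8 kHz, 6.2 kHz, 6.7 kHz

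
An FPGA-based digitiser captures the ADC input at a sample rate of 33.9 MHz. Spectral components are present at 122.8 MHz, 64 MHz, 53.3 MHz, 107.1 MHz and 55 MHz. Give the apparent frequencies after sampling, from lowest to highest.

3.8 MHz, 5.4 MHz, 12.8 MHz, 14.5 MHz

fs/2 = 16.95 MHz.
122.8 MHz mod fs = 21.1 MHz.
21.1 MHz > fs/2 = 16.95 MHz, folds to fs − 21.1 MHz = 12.8 MHz.
64 MHz mod fs = 30.1 MHz.
30.1 MHz > fs/2 = 16.95 MHz, folds to fs − 30.1 MHz = 3.8 MHz.
53.3 MHz mod fs = 19.4 MHz.
19.4 MHz > fs/2 = 16.95 MHz, folds to fs − 19.4 MHz = 14.5 MHz.
107.1 MHz mod fs = 5.4 MHz.
5.4 MHz ≤ fs/2 = 16.95 MHz, appears at 5.4 MHz.
55 MHz mod fs = 21.1 MHz.
21.1 MHz > fs/2 = 16.95 MHz, folds to fs − 21.1 MHz = 12.8 MHz.
Distinct values: {3.8 MHz, 5.4 MHz, 12.8 MHz, 14.5 MHz}.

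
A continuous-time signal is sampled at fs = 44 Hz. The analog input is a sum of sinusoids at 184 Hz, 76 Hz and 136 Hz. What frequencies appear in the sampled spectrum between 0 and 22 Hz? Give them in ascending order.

fs/2 = 22 Hz.
184 Hz mod fs = 8 Hz.
8 Hz ≤ fs/2 = 22 Hz, appears at 8 Hz.
76 Hz mod fs = 32 Hz.
32 Hz > fs/2 = 22 Hz, folds to fs − 32 Hz = 12 Hz.
136 Hz mod fs = 4 Hz.
4 Hz ≤ fs/2 = 22 Hz, appears at 4 Hz.
Distinct values: {4 Hz, 8 Hz, 12 Hz}.

4 Hz, 8 Hz, 12 Hz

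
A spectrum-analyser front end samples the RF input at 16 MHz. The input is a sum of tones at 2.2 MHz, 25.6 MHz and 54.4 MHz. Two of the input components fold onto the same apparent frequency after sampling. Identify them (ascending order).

fs/2 = 8 MHz.
2.2 MHz ≤ fs/2 = 8 MHz, passes unchanged.
25.6 MHz mod fs = 9.6 MHz.
9.6 MHz > fs/2 = 8 MHz, folds to fs − 9.6 MHz = 6.4 MHz.
54.4 MHz mod fs = 6.4 MHz.
6.4 MHz ≤ fs/2 = 8 MHz, appears at 6.4 MHz.
25.6 MHz and 54.4 MHz both map to 6.4 MHz.

25.6 MHz, 54.4 MHz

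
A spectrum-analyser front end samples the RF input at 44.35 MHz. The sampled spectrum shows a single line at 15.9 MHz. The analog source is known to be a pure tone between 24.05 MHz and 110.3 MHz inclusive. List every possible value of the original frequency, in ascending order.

Frequencies that alias to 15.9 MHz are k·fs ± 15.9 MHz for integer k ≥ 0.
k=0: 15.9 MHz.
k=1: 28.45 MHz, 60.25 MHz.
k=2: 72.8 MHz, 104.6 MHz.
k=3: 117.15 MHz, 148.95 MHz.
Within [24.05 MHz, 110.3 MHz]: 28.45 MHz, 60.25 MHz, 72.8 MHz, 104.6 MHz.

28.45 MHz, 60.25 MHz, 72.8 MHz, 104.6 MHz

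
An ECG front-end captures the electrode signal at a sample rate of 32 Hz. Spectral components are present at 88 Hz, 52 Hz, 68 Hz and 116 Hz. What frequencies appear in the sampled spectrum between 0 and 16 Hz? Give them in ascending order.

fs/2 = 16 Hz.
88 Hz mod fs = 24 Hz.
24 Hz > fs/2 = 16 Hz, folds to fs − 24 Hz = 8 Hz.
52 Hz mod fs = 20 Hz.
20 Hz > fs/2 = 16 Hz, folds to fs − 20 Hz = 12 Hz.
68 Hz mod fs = 4 Hz.
4 Hz ≤ fs/2 = 16 Hz, appears at 4 Hz.
116 Hz mod fs = 20 Hz.
20 Hz > fs/2 = 16 Hz, folds to fs − 20 Hz = 12 Hz.
Distinct values: {4 Hz, 8 Hz, 12 Hz}.

4 Hz, 8 Hz, 12 Hz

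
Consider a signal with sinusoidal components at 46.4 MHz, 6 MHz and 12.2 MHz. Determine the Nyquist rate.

Highest-frequency component: 46.4 MHz.
Nyquist rate = 2 × 46.4 MHz = 92.8 MHz.

92.8 MHz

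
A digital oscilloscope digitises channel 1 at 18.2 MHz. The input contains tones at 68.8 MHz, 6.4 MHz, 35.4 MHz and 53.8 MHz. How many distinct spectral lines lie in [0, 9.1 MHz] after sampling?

4

fs/2 = 9.1 MHz.
68.8 MHz mod fs = 14.2 MHz.
14.2 MHz > fs/2 = 9.1 MHz, folds to fs − 14.2 MHz = 4 MHz.
6.4 MHz ≤ fs/2 = 9.1 MHz, passes unchanged.
35.4 MHz mod fs = 17.2 MHz.
17.2 MHz > fs/2 = 9.1 MHz, folds to fs − 17.2 MHz = 1 MHz.
53.8 MHz mod fs = 17.4 MHz.
17.4 MHz > fs/2 = 9.1 MHz, folds to fs − 17.4 MHz = 0.8 MHz.
Distinct values: {0.8 MHz, 1 MHz, 4 MHz, 6.4 MHz} → 4.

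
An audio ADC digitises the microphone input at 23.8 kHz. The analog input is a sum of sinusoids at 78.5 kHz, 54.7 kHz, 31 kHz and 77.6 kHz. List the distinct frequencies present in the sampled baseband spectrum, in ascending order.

6.2 kHz, 7.1 kHz, 7.2 kHz

fs/2 = 11.9 kHz.
78.5 kHz mod fs = 7.1 kHz.
7.1 kHz ≤ fs/2 = 11.9 kHz, appears at 7.1 kHz.
54.7 kHz mod fs = 7.1 kHz.
7.1 kHz ≤ fs/2 = 11.9 kHz, appears at 7.1 kHz.
31 kHz mod fs = 7.2 kHz.
7.2 kHz ≤ fs/2 = 11.9 kHz, appears at 7.2 kHz.
77.6 kHz mod fs = 6.2 kHz.
6.2 kHz ≤ fs/2 = 11.9 kHz, appears at 6.2 kHz.
Distinct values: {6.2 kHz, 7.1 kHz, 7.2 kHz}.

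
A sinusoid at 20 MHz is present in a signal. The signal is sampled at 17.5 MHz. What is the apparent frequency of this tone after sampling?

2.5 MHz

20 MHz mod fs = 2.5 MHz.
2.5 MHz ≤ fs/2 = 8.75 MHz, appears at 2.5 MHz.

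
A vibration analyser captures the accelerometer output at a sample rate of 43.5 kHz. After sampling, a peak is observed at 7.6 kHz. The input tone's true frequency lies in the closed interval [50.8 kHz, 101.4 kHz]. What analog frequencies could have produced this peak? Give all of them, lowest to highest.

51.1 kHz, 79.4 kHz, 94.6 kHz

Frequencies that alias to 7.6 kHz are k·fs ± 7.6 kHz for integer k ≥ 0.
k=0: 7.6 kHz.
k=1: 35.9 kHz, 51.1 kHz.
k=2: 79.4 kHz, 94.6 kHz.
k=3: 122.9 kHz, 138.1 kHz.
Within [50.8 kHz, 101.4 kHz]: 51.1 kHz, 79.4 kHz, 94.6 kHz.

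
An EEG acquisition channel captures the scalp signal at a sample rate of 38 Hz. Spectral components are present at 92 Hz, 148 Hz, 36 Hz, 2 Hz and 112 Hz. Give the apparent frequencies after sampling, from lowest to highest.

fs/2 = 19 Hz.
92 Hz mod fs = 16 Hz.
16 Hz ≤ fs/2 = 19 Hz, appears at 16 Hz.
148 Hz mod fs = 34 Hz.
34 Hz > fs/2 = 19 Hz, folds to fs − 34 Hz = 4 Hz.
36 Hz > fs/2 = 19 Hz, folds to fs − 36 Hz = 2 Hz.
2 Hz ≤ fs/2 = 19 Hz, passes unchanged.
112 Hz mod fs = 36 Hz.
36 Hz > fs/2 = 19 Hz, folds to fs − 36 Hz = 2 Hz.
Distinct values: {2 Hz, 4 Hz, 16 Hz}.

2 Hz, 4 Hz, 16 Hz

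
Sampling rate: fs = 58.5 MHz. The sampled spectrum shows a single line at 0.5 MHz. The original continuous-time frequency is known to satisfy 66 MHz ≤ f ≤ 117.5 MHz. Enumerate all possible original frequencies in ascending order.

116.5 MHz, 117.5 MHz

Frequencies that alias to 0.5 MHz are k·fs ± 0.5 MHz for integer k ≥ 0.
k=0: 0.5 MHz.
k=1: 58 MHz, 59 MHz.
k=2: 116.5 MHz, 117.5 MHz.
k=3: 175 MHz, 176 MHz.
Within [66 MHz, 117.5 MHz]: 116.5 MHz, 117.5 MHz.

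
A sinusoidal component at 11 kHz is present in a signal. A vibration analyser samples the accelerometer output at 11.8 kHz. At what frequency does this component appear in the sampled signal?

0.8 kHz

11 kHz > fs/2 = 5.9 kHz, folds to fs − 11 kHz = 0.8 kHz.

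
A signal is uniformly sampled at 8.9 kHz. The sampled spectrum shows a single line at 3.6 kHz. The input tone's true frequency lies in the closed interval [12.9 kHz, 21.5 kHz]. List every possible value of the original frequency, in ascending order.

Frequencies that alias to 3.6 kHz are k·fs ± 3.6 kHz for integer k ≥ 0.
k=0: 3.6 kHz.
k=1: 5.3 kHz, 12.5 kHz.
k=2: 14.2 kHz, 21.4 kHz.
k=3: 23.1 kHz, 30.3 kHz.
Within [12.9 kHz, 21.5 kHz]: 14.2 kHz, 21.4 kHz.

14.2 kHz, 21.4 kHz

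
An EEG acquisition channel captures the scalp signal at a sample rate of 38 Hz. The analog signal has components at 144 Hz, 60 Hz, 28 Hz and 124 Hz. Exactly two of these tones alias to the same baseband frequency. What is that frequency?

10 Hz

fs/2 = 19 Hz.
144 Hz mod fs = 30 Hz.
30 Hz > fs/2 = 19 Hz, folds to fs − 30 Hz = 8 Hz.
60 Hz mod fs = 22 Hz.
22 Hz > fs/2 = 19 Hz, folds to fs − 22 Hz = 16 Hz.
28 Hz > fs/2 = 19 Hz, folds to fs − 28 Hz = 10 Hz.
124 Hz mod fs = 10 Hz.
10 Hz ≤ fs/2 = 19 Hz, appears at 10 Hz.
28 Hz and 124 Hz both map to 10 Hz.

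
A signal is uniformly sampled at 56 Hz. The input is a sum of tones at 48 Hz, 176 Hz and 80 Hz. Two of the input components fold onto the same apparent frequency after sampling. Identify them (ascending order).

48 Hz, 176 Hz

fs/2 = 28 Hz.
48 Hz > fs/2 = 28 Hz, folds to fs − 48 Hz = 8 Hz.
176 Hz mod fs = 8 Hz.
8 Hz ≤ fs/2 = 28 Hz, appears at 8 Hz.
80 Hz mod fs = 24 Hz.
24 Hz ≤ fs/2 = 28 Hz, appears at 24 Hz.
48 Hz and 176 Hz both map to 8 Hz.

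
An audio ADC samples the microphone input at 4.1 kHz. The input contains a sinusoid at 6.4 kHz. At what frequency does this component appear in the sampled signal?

6.4 kHz mod fs = 2.3 kHz.
2.3 kHz > fs/2 = 2.05 kHz, folds to fs − 2.3 kHz = 1.8 kHz.

1.8 kHz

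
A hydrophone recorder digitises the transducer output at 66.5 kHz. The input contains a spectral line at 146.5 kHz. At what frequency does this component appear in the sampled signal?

13.5 kHz

146.5 kHz mod fs = 13.5 kHz.
13.5 kHz ≤ fs/2 = 33.25 kHz, appears at 13.5 kHz.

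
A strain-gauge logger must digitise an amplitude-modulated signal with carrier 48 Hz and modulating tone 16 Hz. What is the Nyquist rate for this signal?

AM sidebands sit at fc ± fm = 32 Hz and 64 Hz.
Highest-frequency component: 64 Hz.
Nyquist rate = 2 × 64 Hz = 128 Hz.

128 Hz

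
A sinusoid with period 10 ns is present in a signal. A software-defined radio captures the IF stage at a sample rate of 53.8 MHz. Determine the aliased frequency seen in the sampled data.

7.6 MHz

T = 10 ns → f = 1/T = 100 MHz.
100 MHz mod fs = 46.2 MHz.
46.2 MHz > fs/2 = 26.9 MHz, folds to fs − 46.2 MHz = 7.6 MHz.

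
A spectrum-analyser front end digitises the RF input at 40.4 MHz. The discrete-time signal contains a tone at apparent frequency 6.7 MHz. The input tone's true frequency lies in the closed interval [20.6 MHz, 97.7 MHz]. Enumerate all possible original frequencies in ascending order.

33.7 MHz, 47.1 MHz, 74.1 MHz, 87.5 MHz

Frequencies that alias to 6.7 MHz are k·fs ± 6.7 MHz for integer k ≥ 0.
k=0: 6.7 MHz.
k=1: 33.7 MHz, 47.1 MHz.
k=2: 74.1 MHz, 87.5 MHz.
k=3: 114.5 MHz, 127.9 MHz.
Within [20.6 MHz, 97.7 MHz]: 33.7 MHz, 47.1 MHz, 74.1 MHz, 87.5 MHz.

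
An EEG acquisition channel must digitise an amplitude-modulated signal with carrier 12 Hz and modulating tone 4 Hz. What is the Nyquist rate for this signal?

32 Hz

AM sidebands sit at fc ± fm = 8 Hz and 16 Hz.
Highest-frequency component: 16 Hz.
Nyquist rate = 2 × 16 Hz = 32 Hz.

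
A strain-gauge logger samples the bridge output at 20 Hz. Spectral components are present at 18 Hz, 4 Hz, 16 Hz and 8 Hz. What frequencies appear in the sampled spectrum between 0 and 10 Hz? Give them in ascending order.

2 Hz, 4 Hz, 8 Hz

fs/2 = 10 Hz.
18 Hz > fs/2 = 10 Hz, folds to fs − 18 Hz = 2 Hz.
4 Hz ≤ fs/2 = 10 Hz, passes unchanged.
16 Hz > fs/2 = 10 Hz, folds to fs − 16 Hz = 4 Hz.
8 Hz ≤ fs/2 = 10 Hz, passes unchanged.
Distinct values: {2 Hz, 4 Hz, 8 Hz}.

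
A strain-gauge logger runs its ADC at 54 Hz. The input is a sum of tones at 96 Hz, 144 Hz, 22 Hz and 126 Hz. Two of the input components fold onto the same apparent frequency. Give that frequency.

18 Hz

fs/2 = 27 Hz.
96 Hz mod fs = 42 Hz.
42 Hz > fs/2 = 27 Hz, folds to fs − 42 Hz = 12 Hz.
144 Hz mod fs = 36 Hz.
36 Hz > fs/2 = 27 Hz, folds to fs − 36 Hz = 18 Hz.
22 Hz ≤ fs/2 = 27 Hz, passes unchanged.
126 Hz mod fs = 18 Hz.
18 Hz ≤ fs/2 = 27 Hz, appears at 18 Hz.
126 Hz and 144 Hz both map to 18 Hz.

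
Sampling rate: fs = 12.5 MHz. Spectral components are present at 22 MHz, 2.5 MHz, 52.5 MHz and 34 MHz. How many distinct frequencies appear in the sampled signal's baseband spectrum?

fs/2 = 6.25 MHz.
22 MHz mod fs = 9.5 MHz.
9.5 MHz > fs/2 = 6.25 MHz, folds to fs − 9.5 MHz = 3 MHz.
2.5 MHz ≤ fs/2 = 6.25 MHz, passes unchanged.
52.5 MHz mod fs = 2.5 MHz.
2.5 MHz ≤ fs/2 = 6.25 MHz, appears at 2.5 MHz.
34 MHz mod fs = 9 MHz.
9 MHz > fs/2 = 6.25 MHz, folds to fs − 9 MHz = 3.5 MHz.
Distinct values: {2.5 MHz, 3 MHz, 3.5 MHz} → 3.

3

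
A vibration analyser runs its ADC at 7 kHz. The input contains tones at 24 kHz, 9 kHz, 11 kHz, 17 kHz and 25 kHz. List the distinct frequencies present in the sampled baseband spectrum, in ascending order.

2 kHz, 3 kHz

fs/2 = 3.5 kHz.
24 kHz mod fs = 3 kHz.
3 kHz ≤ fs/2 = 3.5 kHz, appears at 3 kHz.
9 kHz mod fs = 2 kHz.
2 kHz ≤ fs/2 = 3.5 kHz, appears at 2 kHz.
11 kHz mod fs = 4 kHz.
4 kHz > fs/2 = 3.5 kHz, folds to fs − 4 kHz = 3 kHz.
17 kHz mod fs = 3 kHz.
3 kHz ≤ fs/2 = 3.5 kHz, appears at 3 kHz.
25 kHz mod fs = 4 kHz.
4 kHz > fs/2 = 3.5 kHz, folds to fs − 4 kHz = 3 kHz.
Distinct values: {2 kHz, 3 kHz}.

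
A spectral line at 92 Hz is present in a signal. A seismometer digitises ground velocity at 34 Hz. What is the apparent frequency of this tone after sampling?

92 Hz mod fs = 24 Hz.
24 Hz > fs/2 = 17 Hz, folds to fs − 24 Hz = 10 Hz.

10 Hz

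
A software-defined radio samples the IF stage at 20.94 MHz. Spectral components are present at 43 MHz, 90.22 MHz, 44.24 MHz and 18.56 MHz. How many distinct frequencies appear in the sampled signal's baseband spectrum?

4

fs/2 = 10.47 MHz.
43 MHz mod fs = 1.12 MHz.
1.12 MHz ≤ fs/2 = 10.47 MHz, appears at 1.12 MHz.
90.22 MHz mod fs = 6.46 MHz.
6.46 MHz ≤ fs/2 = 10.47 MHz, appears at 6.46 MHz.
44.24 MHz mod fs = 2.36 MHz.
2.36 MHz ≤ fs/2 = 10.47 MHz, appears at 2.36 MHz.
18.56 MHz > fs/2 = 10.47 MHz, folds to fs − 18.56 MHz = 2.38 MHz.
Distinct values: {1.12 MHz, 2.36 MHz, 2.38 MHz, 6.46 MHz} → 4.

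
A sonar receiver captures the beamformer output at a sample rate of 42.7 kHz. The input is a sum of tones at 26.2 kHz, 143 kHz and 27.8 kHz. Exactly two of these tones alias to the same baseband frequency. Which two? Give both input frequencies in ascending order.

27.8 kHz, 143 kHz

fs/2 = 21.35 kHz.
26.2 kHz > fs/2 = 21.35 kHz, folds to fs − 26.2 kHz = 16.5 kHz.
143 kHz mod fs = 14.9 kHz.
14.9 kHz ≤ fs/2 = 21.35 kHz, appears at 14.9 kHz.
27.8 kHz > fs/2 = 21.35 kHz, folds to fs − 27.8 kHz = 14.9 kHz.
27.8 kHz and 143 kHz both map to 14.9 kHz.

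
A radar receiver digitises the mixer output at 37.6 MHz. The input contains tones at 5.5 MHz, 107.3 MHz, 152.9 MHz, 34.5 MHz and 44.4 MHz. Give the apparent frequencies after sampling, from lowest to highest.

fs/2 = 18.8 MHz.
5.5 MHz ≤ fs/2 = 18.8 MHz, passes unchanged.
107.3 MHz mod fs = 32.1 MHz.
32.1 MHz > fs/2 = 18.8 MHz, folds to fs − 32.1 MHz = 5.5 MHz.
152.9 MHz mod fs = 2.5 MHz.
2.5 MHz ≤ fs/2 = 18.8 MHz, appears at 2.5 MHz.
34.5 MHz > fs/2 = 18.8 MHz, folds to fs − 34.5 MHz = 3.1 MHz.
44.4 MHz mod fs = 6.8 MHz.
6.8 MHz ≤ fs/2 = 18.8 MHz, appears at 6.8 MHz.
Distinct values: {2.5 MHz, 3.1 MHz, 5.5 MHz, 6.8 MHz}.

2.5 MHz, 3.1 MHz, 5.5 MHz, 6.8 MHz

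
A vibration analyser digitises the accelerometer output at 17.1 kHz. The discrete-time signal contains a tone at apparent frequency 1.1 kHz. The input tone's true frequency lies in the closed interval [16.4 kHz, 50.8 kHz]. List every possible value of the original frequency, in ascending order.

Frequencies that alias to 1.1 kHz are k·fs ± 1.1 kHz for integer k ≥ 0.
k=0: 1.1 kHz.
k=1: 16 kHz, 18.2 kHz.
k=2: 33.1 kHz, 35.3 kHz.
k=3: 50.2 kHz, 52.4 kHz.
k=4: 67.3 kHz, 69.5 kHz.
Within [16.4 kHz, 50.8 kHz]: 18.2 kHz, 33.1 kHz, 35.3 kHz, 50.2 kHz.

18.2 kHz, 33.1 kHz, 35.3 kHz, 50.2 kHz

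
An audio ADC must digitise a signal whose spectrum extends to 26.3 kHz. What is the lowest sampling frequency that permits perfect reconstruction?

52.6 kHz

Nyquist rate = 2 × 26.3 kHz = 52.6 kHz.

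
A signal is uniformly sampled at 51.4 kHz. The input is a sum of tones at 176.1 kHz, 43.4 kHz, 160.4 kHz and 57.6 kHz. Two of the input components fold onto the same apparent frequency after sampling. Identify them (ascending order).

57.6 kHz, 160.4 kHz

fs/2 = 25.7 kHz.
176.1 kHz mod fs = 21.9 kHz.
21.9 kHz ≤ fs/2 = 25.7 kHz, appears at 21.9 kHz.
43.4 kHz > fs/2 = 25.7 kHz, folds to fs − 43.4 kHz = 8 kHz.
160.4 kHz mod fs = 6.2 kHz.
6.2 kHz ≤ fs/2 = 25.7 kHz, appears at 6.2 kHz.
57.6 kHz mod fs = 6.2 kHz.
6.2 kHz ≤ fs/2 = 25.7 kHz, appears at 6.2 kHz.
57.6 kHz and 160.4 kHz both map to 6.2 kHz.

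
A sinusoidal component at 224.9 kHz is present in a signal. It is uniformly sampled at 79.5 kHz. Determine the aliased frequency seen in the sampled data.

224.9 kHz mod fs = 65.9 kHz.
65.9 kHz > fs/2 = 39.75 kHz, folds to fs − 65.9 kHz = 13.6 kHz.

13.6 kHz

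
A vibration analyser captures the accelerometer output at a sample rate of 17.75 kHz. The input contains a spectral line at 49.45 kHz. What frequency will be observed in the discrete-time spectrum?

49.45 kHz mod fs = 13.95 kHz.
13.95 kHz > fs/2 = 8.875 kHz, folds to fs − 13.95 kHz = 3.8 kHz.

3.8 kHz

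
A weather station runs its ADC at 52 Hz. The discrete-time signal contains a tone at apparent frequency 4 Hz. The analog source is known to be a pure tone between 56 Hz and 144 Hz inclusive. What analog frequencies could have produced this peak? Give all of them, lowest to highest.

56 Hz, 100 Hz, 108 Hz

Frequencies that alias to 4 Hz are k·fs ± 4 Hz for integer k ≥ 0.
k=0: 4 Hz.
k=1: 48 Hz, 56 Hz.
k=2: 100 Hz, 108 Hz.
k=3: 152 Hz, 160 Hz.
Within [56 Hz, 144 Hz]: 56 Hz, 100 Hz, 108 Hz.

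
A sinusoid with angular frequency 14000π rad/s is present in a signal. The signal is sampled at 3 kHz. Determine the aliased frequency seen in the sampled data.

1 kHz

ω = 14000π rad/s → f = ω/(2π) = 7000 Hz = 7 kHz.
7 kHz mod fs = 1 kHz.
1 kHz ≤ fs/2 = 1.5 kHz, appears at 1 kHz.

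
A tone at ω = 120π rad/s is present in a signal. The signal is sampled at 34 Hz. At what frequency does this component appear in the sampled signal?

ω = 120π rad/s → f = ω/(2π) = 60 Hz.
60 Hz mod fs = 26 Hz.
26 Hz > fs/2 = 17 Hz, folds to fs − 26 Hz = 8 Hz.

8 Hz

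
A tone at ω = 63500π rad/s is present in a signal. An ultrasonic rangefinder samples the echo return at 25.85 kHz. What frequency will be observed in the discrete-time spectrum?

ω = 63500π rad/s → f = ω/(2π) = 31750 Hz = 31.75 kHz.
31.75 kHz mod fs = 5.9 kHz.
5.9 kHz ≤ fs/2 = 12.925 kHz, appears at 5.9 kHz.

5.9 kHz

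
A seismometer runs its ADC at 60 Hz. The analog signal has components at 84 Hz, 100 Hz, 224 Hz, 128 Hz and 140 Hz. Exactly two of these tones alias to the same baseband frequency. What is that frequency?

fs/2 = 30 Hz.
84 Hz mod fs = 24 Hz.
24 Hz ≤ fs/2 = 30 Hz, appears at 24 Hz.
100 Hz mod fs = 40 Hz.
40 Hz > fs/2 = 30 Hz, folds to fs − 40 Hz = 20 Hz.
224 Hz mod fs = 44 Hz.
44 Hz > fs/2 = 30 Hz, folds to fs − 44 Hz = 16 Hz.
128 Hz mod fs = 8 Hz.
8 Hz ≤ fs/2 = 30 Hz, appears at 8 Hz.
140 Hz mod fs = 20 Hz.
20 Hz ≤ fs/2 = 30 Hz, appears at 20 Hz.
100 Hz and 140 Hz both map to 20 Hz.

20 Hz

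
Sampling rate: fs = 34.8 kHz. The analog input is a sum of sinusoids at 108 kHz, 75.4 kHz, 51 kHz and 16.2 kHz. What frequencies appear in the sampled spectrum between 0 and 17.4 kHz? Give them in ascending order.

fs/2 = 17.4 kHz.
108 kHz mod fs = 3.6 kHz.
3.6 kHz ≤ fs/2 = 17.4 kHz, appears at 3.6 kHz.
75.4 kHz mod fs = 5.8 kHz.
5.8 kHz ≤ fs/2 = 17.4 kHz, appears at 5.8 kHz.
51 kHz mod fs = 16.2 kHz.
16.2 kHz ≤ fs/2 = 17.4 kHz, appears at 16.2 kHz.
16.2 kHz ≤ fs/2 = 17.4 kHz, passes unchanged.
Distinct values: {3.6 kHz, 5.8 kHz, 16.2 kHz}.

3.6 kHz, 5.8 kHz, 16.2 kHz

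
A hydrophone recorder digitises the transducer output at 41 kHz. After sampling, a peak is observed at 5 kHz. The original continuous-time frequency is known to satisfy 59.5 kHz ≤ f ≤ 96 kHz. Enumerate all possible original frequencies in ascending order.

77 kHz, 87 kHz

Frequencies that alias to 5 kHz are k·fs ± 5 kHz for integer k ≥ 0.
k=0: 5 kHz.
k=1: 36 kHz, 46 kHz.
k=2: 77 kHz, 87 kHz.
k=3: 118 kHz, 128 kHz.
Within [59.5 kHz, 96 kHz]: 77 kHz, 87 kHz.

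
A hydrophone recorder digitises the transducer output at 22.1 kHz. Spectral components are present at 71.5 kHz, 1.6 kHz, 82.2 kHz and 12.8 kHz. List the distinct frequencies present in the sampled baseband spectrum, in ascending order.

fs/2 = 11.05 kHz.
71.5 kHz mod fs = 5.2 kHz.
5.2 kHz ≤ fs/2 = 11.05 kHz, appears at 5.2 kHz.
1.6 kHz ≤ fs/2 = 11.05 kHz, passes unchanged.
82.2 kHz mod fs = 15.9 kHz.
15.9 kHz > fs/2 = 11.05 kHz, folds to fs − 15.9 kHz = 6.2 kHz.
12.8 kHz > fs/2 = 11.05 kHz, folds to fs − 12.8 kHz = 9.3 kHz.
Distinct values: {1.6 kHz, 5.2 kHz, 6.2 kHz, 9.3 kHz}.

1.6 kHz, 5.2 kHz, 6.2 kHz, 9.3 kHz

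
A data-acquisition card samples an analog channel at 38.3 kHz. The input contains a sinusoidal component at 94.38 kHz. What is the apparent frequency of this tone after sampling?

94.38 kHz mod fs = 17.78 kHz.
17.78 kHz ≤ fs/2 = 19.15 kHz, appears at 17.78 kHz.

17.78 kHz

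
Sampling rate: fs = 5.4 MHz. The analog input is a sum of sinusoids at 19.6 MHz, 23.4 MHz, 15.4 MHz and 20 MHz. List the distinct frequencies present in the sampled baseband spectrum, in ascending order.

0.8 MHz, 1.6 MHz, 1.8 MHz, 2 MHz

fs/2 = 2.7 MHz.
19.6 MHz mod fs = 3.4 MHz.
3.4 MHz > fs/2 = 2.7 MHz, folds to fs − 3.4 MHz = 2 MHz.
23.4 MHz mod fs = 1.8 MHz.
1.8 MHz ≤ fs/2 = 2.7 MHz, appears at 1.8 MHz.
15.4 MHz mod fs = 4.6 MHz.
4.6 MHz > fs/2 = 2.7 MHz, folds to fs − 4.6 MHz = 0.8 MHz.
20 MHz mod fs = 3.8 MHz.
3.8 MHz > fs/2 = 2.7 MHz, folds to fs − 3.8 MHz = 1.6 MHz.
Distinct values: {0.8 MHz, 1.6 MHz, 1.8 MHz, 2 MHz}.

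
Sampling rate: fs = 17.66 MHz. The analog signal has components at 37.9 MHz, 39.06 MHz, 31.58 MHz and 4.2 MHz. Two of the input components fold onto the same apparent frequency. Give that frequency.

3.74 MHz

fs/2 = 8.83 MHz.
37.9 MHz mod fs = 2.58 MHz.
2.58 MHz ≤ fs/2 = 8.83 MHz, appears at 2.58 MHz.
39.06 MHz mod fs = 3.74 MHz.
3.74 MHz ≤ fs/2 = 8.83 MHz, appears at 3.74 MHz.
31.58 MHz mod fs = 13.92 MHz.
13.92 MHz > fs/2 = 8.83 MHz, folds to fs − 13.92 MHz = 3.74 MHz.
4.2 MHz ≤ fs/2 = 8.83 MHz, passes unchanged.
31.58 MHz and 39.06 MHz both map to 3.74 MHz.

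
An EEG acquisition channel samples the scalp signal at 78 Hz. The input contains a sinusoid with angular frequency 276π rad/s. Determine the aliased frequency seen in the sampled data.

ω = 276π rad/s → f = ω/(2π) = 138 Hz.
138 Hz mod fs = 60 Hz.
60 Hz > fs/2 = 39 Hz, folds to fs − 60 Hz = 18 Hz.

18 Hz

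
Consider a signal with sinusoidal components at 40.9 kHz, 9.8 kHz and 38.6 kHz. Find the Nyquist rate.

81.8 kHz

Highest-frequency component: 40.9 kHz.
Nyquist rate = 2 × 40.9 kHz = 81.8 kHz.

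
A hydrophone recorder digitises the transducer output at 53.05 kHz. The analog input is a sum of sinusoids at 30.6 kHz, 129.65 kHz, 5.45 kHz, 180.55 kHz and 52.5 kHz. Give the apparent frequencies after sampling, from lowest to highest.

0.55 kHz, 5.45 kHz, 21.4 kHz, 22.45 kHz, 23.55 kHz

fs/2 = 26.525 kHz.
30.6 kHz > fs/2 = 26.525 kHz, folds to fs − 30.6 kHz = 22.45 kHz.
129.65 kHz mod fs = 23.55 kHz.
23.55 kHz ≤ fs/2 = 26.525 kHz, appears at 23.55 kHz.
5.45 kHz ≤ fs/2 = 26.525 kHz, passes unchanged.
180.55 kHz mod fs = 21.4 kHz.
21.4 kHz ≤ fs/2 = 26.525 kHz, appears at 21.4 kHz.
52.5 kHz > fs/2 = 26.525 kHz, folds to fs − 52.5 kHz = 0.55 kHz.
Distinct values: {0.55 kHz, 5.45 kHz, 21.4 kHz, 22.45 kHz, 23.55 kHz}.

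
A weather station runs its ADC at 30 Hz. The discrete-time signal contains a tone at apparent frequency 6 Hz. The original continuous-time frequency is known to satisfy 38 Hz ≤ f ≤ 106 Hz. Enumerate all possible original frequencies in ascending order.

54 Hz, 66 Hz, 84 Hz, 96 Hz

Frequencies that alias to 6 Hz are k·fs ± 6 Hz for integer k ≥ 0.
k=0: 6 Hz.
k=1: 24 Hz, 36 Hz.
k=2: 54 Hz, 66 Hz.
k=3: 84 Hz, 96 Hz.
k=4: 114 Hz, 126 Hz.
Within [38 Hz, 106 Hz]: 54 Hz, 66 Hz, 84 Hz, 96 Hz.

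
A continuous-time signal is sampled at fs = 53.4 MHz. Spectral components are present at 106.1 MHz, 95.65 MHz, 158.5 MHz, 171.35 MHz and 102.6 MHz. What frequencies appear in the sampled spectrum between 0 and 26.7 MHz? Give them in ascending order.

0.7 MHz, 1.7 MHz, 4.2 MHz, 11.15 MHz

fs/2 = 26.7 MHz.
106.1 MHz mod fs = 52.7 MHz.
52.7 MHz > fs/2 = 26.7 MHz, folds to fs − 52.7 MHz = 0.7 MHz.
95.65 MHz mod fs = 42.25 MHz.
42.25 MHz > fs/2 = 26.7 MHz, folds to fs − 42.25 MHz = 11.15 MHz.
158.5 MHz mod fs = 51.7 MHz.
51.7 MHz > fs/2 = 26.7 MHz, folds to fs − 51.7 MHz = 1.7 MHz.
171.35 MHz mod fs = 11.15 MHz.
11.15 MHz ≤ fs/2 = 26.7 MHz, appears at 11.15 MHz.
102.6 MHz mod fs = 49.2 MHz.
49.2 MHz > fs/2 = 26.7 MHz, folds to fs − 49.2 MHz = 4.2 MHz.
Distinct values: {0.7 MHz, 1.7 MHz, 4.2 MHz, 11.15 MHz}.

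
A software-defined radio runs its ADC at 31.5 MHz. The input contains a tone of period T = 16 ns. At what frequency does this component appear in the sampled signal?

0.5 MHz

T = 16 ns → f = 1/T = 62.5 MHz.
62.5 MHz mod fs = 31 MHz.
31 MHz > fs/2 = 15.75 MHz, folds to fs − 31 MHz = 0.5 MHz.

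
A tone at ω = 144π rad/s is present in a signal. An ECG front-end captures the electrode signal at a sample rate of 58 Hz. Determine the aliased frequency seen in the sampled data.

14 Hz

ω = 144π rad/s → f = ω/(2π) = 72 Hz.
72 Hz mod fs = 14 Hz.
14 Hz ≤ fs/2 = 29 Hz, appears at 14 Hz.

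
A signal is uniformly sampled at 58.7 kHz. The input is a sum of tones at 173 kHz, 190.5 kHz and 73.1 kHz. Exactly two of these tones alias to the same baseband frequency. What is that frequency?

14.4 kHz

fs/2 = 29.35 kHz.
173 kHz mod fs = 55.6 kHz.
55.6 kHz > fs/2 = 29.35 kHz, folds to fs − 55.6 kHz = 3.1 kHz.
190.5 kHz mod fs = 14.4 kHz.
14.4 kHz ≤ fs/2 = 29.35 kHz, appears at 14.4 kHz.
73.1 kHz mod fs = 14.4 kHz.
14.4 kHz ≤ fs/2 = 29.35 kHz, appears at 14.4 kHz.
73.1 kHz and 190.5 kHz both map to 14.4 kHz.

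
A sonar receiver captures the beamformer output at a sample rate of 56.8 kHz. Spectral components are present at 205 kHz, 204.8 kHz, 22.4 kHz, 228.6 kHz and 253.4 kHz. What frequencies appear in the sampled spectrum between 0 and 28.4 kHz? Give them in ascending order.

1.4 kHz, 22.2 kHz, 22.4 kHz, 26.2 kHz

fs/2 = 28.4 kHz.
205 kHz mod fs = 34.6 kHz.
34.6 kHz > fs/2 = 28.4 kHz, folds to fs − 34.6 kHz = 22.2 kHz.
204.8 kHz mod fs = 34.4 kHz.
34.4 kHz > fs/2 = 28.4 kHz, folds to fs − 34.4 kHz = 22.4 kHz.
22.4 kHz ≤ fs/2 = 28.4 kHz, passes unchanged.
228.6 kHz mod fs = 1.4 kHz.
1.4 kHz ≤ fs/2 = 28.4 kHz, appears at 1.4 kHz.
253.4 kHz mod fs = 26.2 kHz.
26.2 kHz ≤ fs/2 = 28.4 kHz, appears at 26.2 kHz.
Distinct values: {1.4 kHz, 22.2 kHz, 22.4 kHz, 26.2 kHz}.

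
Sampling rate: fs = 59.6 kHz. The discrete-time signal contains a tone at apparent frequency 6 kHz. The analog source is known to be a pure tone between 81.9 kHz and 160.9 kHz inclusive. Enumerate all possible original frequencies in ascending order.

113.2 kHz, 125.2 kHz

Frequencies that alias to 6 kHz are k·fs ± 6 kHz for integer k ≥ 0.
k=0: 6 kHz.
k=1: 53.6 kHz, 65.6 kHz.
k=2: 113.2 kHz, 125.2 kHz.
k=3: 172.8 kHz, 184.8 kHz.
Within [81.9 kHz, 160.9 kHz]: 113.2 kHz, 125.2 kHz.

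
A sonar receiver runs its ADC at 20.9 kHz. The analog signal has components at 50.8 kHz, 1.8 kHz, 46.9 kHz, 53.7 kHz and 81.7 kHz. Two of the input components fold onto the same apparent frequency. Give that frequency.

9 kHz

fs/2 = 10.45 kHz.
50.8 kHz mod fs = 9 kHz.
9 kHz ≤ fs/2 = 10.45 kHz, appears at 9 kHz.
1.8 kHz ≤ fs/2 = 10.45 kHz, passes unchanged.
46.9 kHz mod fs = 5.1 kHz.
5.1 kHz ≤ fs/2 = 10.45 kHz, appears at 5.1 kHz.
53.7 kHz mod fs = 11.9 kHz.
11.9 kHz > fs/2 = 10.45 kHz, folds to fs − 11.9 kHz = 9 kHz.
81.7 kHz mod fs = 19 kHz.
19 kHz > fs/2 = 10.45 kHz, folds to fs − 19 kHz = 1.9 kHz.
50.8 kHz and 53.7 kHz both map to 9 kHz.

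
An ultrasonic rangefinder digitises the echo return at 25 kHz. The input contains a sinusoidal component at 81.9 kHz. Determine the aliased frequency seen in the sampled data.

81.9 kHz mod fs = 6.9 kHz.
6.9 kHz ≤ fs/2 = 12.5 kHz, appears at 6.9 kHz.

6.9 kHz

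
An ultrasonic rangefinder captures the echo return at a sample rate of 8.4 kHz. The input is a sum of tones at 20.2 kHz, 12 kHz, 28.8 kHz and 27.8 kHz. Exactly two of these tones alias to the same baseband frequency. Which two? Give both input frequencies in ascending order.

12 kHz, 28.8 kHz

fs/2 = 4.2 kHz.
20.2 kHz mod fs = 3.4 kHz.
3.4 kHz ≤ fs/2 = 4.2 kHz, appears at 3.4 kHz.
12 kHz mod fs = 3.6 kHz.
3.6 kHz ≤ fs/2 = 4.2 kHz, appears at 3.6 kHz.
28.8 kHz mod fs = 3.6 kHz.
3.6 kHz ≤ fs/2 = 4.2 kHz, appears at 3.6 kHz.
27.8 kHz mod fs = 2.6 kHz.
2.6 kHz ≤ fs/2 = 4.2 kHz, appears at 2.6 kHz.
12 kHz and 28.8 kHz both map to 3.6 kHz.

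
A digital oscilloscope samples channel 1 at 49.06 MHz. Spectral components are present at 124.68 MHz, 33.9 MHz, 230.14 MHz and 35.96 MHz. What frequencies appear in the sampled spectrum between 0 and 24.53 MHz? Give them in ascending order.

fs/2 = 24.53 MHz.
124.68 MHz mod fs = 26.56 MHz.
26.56 MHz > fs/2 = 24.53 MHz, folds to fs − 26.56 MHz = 22.5 MHz.
33.9 MHz > fs/2 = 24.53 MHz, folds to fs − 33.9 MHz = 15.16 MHz.
230.14 MHz mod fs = 33.9 MHz.
33.9 MHz > fs/2 = 24.53 MHz, folds to fs − 33.9 MHz = 15.16 MHz.
35.96 MHz > fs/2 = 24.53 MHz, folds to fs − 35.96 MHz = 13.1 MHz.
Distinct values: {13.1 MHz, 15.16 MHz, 22.5 MHz}.

13.1 MHz, 15.16 MHz, 22.5 MHz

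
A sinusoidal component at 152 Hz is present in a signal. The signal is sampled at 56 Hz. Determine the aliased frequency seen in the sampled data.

16 Hz

152 Hz mod fs = 40 Hz.
40 Hz > fs/2 = 28 Hz, folds to fs − 40 Hz = 16 Hz.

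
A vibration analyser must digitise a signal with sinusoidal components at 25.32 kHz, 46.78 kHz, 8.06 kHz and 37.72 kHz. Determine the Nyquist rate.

93.56 kHz

Highest-frequency component: 46.78 kHz.
Nyquist rate = 2 × 46.78 kHz = 93.56 kHz.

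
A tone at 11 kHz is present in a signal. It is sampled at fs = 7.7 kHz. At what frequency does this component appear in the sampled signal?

11 kHz mod fs = 3.3 kHz.
3.3 kHz ≤ fs/2 = 3.85 kHz, appears at 3.3 kHz.

3.3 kHz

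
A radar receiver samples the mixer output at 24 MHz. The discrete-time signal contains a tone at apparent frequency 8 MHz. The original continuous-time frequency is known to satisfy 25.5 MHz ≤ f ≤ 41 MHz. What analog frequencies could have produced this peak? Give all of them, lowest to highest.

32 MHz, 40 MHz

Frequencies that alias to 8 MHz are k·fs ± 8 MHz for integer k ≥ 0.
k=0: 8 MHz.
k=1: 16 MHz, 32 MHz.
k=2: 40 MHz, 56 MHz.
k=3: 64 MHz, 80 MHz.
Within [25.5 MHz, 41 MHz]: 32 MHz, 40 MHz.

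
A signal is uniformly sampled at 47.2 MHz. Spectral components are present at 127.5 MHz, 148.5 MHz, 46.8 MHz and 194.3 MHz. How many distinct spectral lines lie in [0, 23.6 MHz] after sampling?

4

fs/2 = 23.6 MHz.
127.5 MHz mod fs = 33.1 MHz.
33.1 MHz > fs/2 = 23.6 MHz, folds to fs − 33.1 MHz = 14.1 MHz.
148.5 MHz mod fs = 6.9 MHz.
6.9 MHz ≤ fs/2 = 23.6 MHz, appears at 6.9 MHz.
46.8 MHz > fs/2 = 23.6 MHz, folds to fs − 46.8 MHz = 0.4 MHz.
194.3 MHz mod fs = 5.5 MHz.
5.5 MHz ≤ fs/2 = 23.6 MHz, appears at 5.5 MHz.
Distinct values: {0.4 MHz, 5.5 MHz, 6.9 MHz, 14.1 MHz} → 4.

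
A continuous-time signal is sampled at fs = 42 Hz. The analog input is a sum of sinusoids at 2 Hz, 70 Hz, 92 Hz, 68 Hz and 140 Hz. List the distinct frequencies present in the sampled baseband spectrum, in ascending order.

2 Hz, 8 Hz, 14 Hz, 16 Hz

fs/2 = 21 Hz.
2 Hz ≤ fs/2 = 21 Hz, passes unchanged.
70 Hz mod fs = 28 Hz.
28 Hz > fs/2 = 21 Hz, folds to fs − 28 Hz = 14 Hz.
92 Hz mod fs = 8 Hz.
8 Hz ≤ fs/2 = 21 Hz, appears at 8 Hz.
68 Hz mod fs = 26 Hz.
26 Hz > fs/2 = 21 Hz, folds to fs − 26 Hz = 16 Hz.
140 Hz mod fs = 14 Hz.
14 Hz ≤ fs/2 = 21 Hz, appears at 14 Hz.
Distinct values: {2 Hz, 8 Hz, 14 Hz, 16 Hz}.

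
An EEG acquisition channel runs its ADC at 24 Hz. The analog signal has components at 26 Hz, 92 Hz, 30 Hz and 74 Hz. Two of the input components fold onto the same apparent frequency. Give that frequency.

2 Hz

fs/2 = 12 Hz.
26 Hz mod fs = 2 Hz.
2 Hz ≤ fs/2 = 12 Hz, appears at 2 Hz.
92 Hz mod fs = 20 Hz.
20 Hz > fs/2 = 12 Hz, folds to fs − 20 Hz = 4 Hz.
30 Hz mod fs = 6 Hz.
6 Hz ≤ fs/2 = 12 Hz, appears at 6 Hz.
74 Hz mod fs = 2 Hz.
2 Hz ≤ fs/2 = 12 Hz, appears at 2 Hz.
26 Hz and 74 Hz both map to 2 Hz.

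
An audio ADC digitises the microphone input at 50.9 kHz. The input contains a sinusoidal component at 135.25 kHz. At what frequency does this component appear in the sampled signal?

17.45 kHz

135.25 kHz mod fs = 33.45 kHz.
33.45 kHz > fs/2 = 25.45 kHz, folds to fs − 33.45 kHz = 17.45 kHz.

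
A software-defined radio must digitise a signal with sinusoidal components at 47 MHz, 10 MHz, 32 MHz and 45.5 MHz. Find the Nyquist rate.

Highest-frequency component: 47 MHz.
Nyquist rate = 2 × 47 MHz = 94 MHz.

94 MHz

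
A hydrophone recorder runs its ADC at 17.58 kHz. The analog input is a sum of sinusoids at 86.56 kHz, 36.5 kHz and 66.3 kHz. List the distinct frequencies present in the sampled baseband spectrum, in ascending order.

1.34 kHz, 4.02 kHz

fs/2 = 8.79 kHz.
86.56 kHz mod fs = 16.24 kHz.
16.24 kHz > fs/2 = 8.79 kHz, folds to fs − 16.24 kHz = 1.34 kHz.
36.5 kHz mod fs = 1.34 kHz.
1.34 kHz ≤ fs/2 = 8.79 kHz, appears at 1.34 kHz.
66.3 kHz mod fs = 13.56 kHz.
13.56 kHz > fs/2 = 8.79 kHz, folds to fs − 13.56 kHz = 4.02 kHz.
Distinct values: {1.34 kHz, 4.02 kHz}.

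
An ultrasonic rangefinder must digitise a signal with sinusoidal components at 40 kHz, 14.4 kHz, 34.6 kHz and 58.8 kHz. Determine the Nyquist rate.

117.6 kHz

Highest-frequency component: 58.8 kHz.
Nyquist rate = 2 × 58.8 kHz = 117.6 kHz.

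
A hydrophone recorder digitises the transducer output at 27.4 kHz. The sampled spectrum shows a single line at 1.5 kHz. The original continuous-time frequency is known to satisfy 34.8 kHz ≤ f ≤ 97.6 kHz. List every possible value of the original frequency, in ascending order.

53.3 kHz, 56.3 kHz, 80.7 kHz, 83.7 kHz

Frequencies that alias to 1.5 kHz are k·fs ± 1.5 kHz for integer k ≥ 0.
k=0: 1.5 kHz.
k=1: 25.9 kHz, 28.9 kHz.
k=2: 53.3 kHz, 56.3 kHz.
k=3: 80.7 kHz, 83.7 kHz.
k=4: 108.1 kHz, 111.1 kHz.
Within [34.8 kHz, 97.6 kHz]: 53.3 kHz, 56.3 kHz, 80.7 kHz, 83.7 kHz.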